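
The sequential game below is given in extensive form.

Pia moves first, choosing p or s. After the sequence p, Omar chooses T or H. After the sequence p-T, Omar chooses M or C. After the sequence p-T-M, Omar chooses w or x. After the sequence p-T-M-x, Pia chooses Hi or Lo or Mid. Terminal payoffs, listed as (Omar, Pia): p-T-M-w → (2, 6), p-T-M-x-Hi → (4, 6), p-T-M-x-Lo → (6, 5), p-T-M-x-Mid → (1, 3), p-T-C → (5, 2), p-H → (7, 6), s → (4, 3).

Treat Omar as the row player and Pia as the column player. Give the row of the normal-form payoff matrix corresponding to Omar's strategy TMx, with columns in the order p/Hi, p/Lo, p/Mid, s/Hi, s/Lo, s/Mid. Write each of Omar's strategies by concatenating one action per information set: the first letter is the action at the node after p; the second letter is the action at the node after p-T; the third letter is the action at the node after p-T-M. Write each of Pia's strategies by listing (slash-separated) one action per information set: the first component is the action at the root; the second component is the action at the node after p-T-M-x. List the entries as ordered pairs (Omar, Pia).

(4,6) (6,5) (1,3) (4,3) (4,3) (4,3)

vs p/Hi: Pia plays p → Omar plays T at [p] → Omar plays M at [p-T] → Omar plays x at [p-T-M] → Pia plays Hi at [p-T-M-x] → (4, 6)
vs p/Lo: Pia plays p → Omar plays T at [p] → Omar plays M at [p-T] → Omar plays x at [p-T-M] → Pia plays Lo at [p-T-M-x] → (6, 5)
vs p/Mid: Pia plays p → Omar plays T at [p] → Omar plays M at [p-T] → Omar plays x at [p-T-M] → Pia plays Mid at [p-T-M-x] → (1, 3)
vs s/Hi: Pia plays s → (4, 3)
vs s/Lo: Pia plays s → (4, 3)
vs s/Mid: Pia plays s → (4, 3)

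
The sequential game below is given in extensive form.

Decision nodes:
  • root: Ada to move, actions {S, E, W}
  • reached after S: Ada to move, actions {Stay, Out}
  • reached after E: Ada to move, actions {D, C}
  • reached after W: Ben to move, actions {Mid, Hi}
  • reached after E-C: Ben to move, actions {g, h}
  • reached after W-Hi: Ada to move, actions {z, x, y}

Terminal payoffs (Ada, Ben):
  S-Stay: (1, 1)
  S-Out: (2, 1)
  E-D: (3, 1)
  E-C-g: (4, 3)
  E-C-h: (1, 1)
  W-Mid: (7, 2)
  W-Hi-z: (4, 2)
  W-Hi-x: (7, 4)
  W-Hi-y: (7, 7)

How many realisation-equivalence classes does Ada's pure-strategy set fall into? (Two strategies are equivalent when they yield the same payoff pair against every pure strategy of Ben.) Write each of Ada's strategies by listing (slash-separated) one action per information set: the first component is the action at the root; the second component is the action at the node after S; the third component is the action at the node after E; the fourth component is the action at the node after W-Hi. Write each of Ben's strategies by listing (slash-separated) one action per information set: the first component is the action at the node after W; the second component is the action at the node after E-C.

7

Ada has 36 pure strategies: S/Stay/D/z, S/Stay/D/x, S/Stay/D/y, S/Stay/C/z, S/Stay/C/x, S/Stay/C/y, S/Out/D/z, S/Out/D/x, S/Out/D/y, S/Out/C/z, S/Out/C/x, S/Out/C/y, E/Stay/D/z, E/Stay/D/x, E/Stay/D/y, E/Stay/C/z, E/Stay/C/x, E/Stay/C/y, E/Out/D/z, E/Out/D/x, E/Out/D/y, E/Out/C/z, E/Out/C/x, E/Out/C/y, W/Stay/D/z, W/Stay/D/x, W/Stay/D/y, W/Stay/C/z, W/Stay/C/x, W/Stay/C/y, W/Out/D/z, W/Out/D/x, W/Out/D/y, W/Out/C/z, W/Out/C/x, W/Out/C/y. Columns: Mid/g, Mid/h, Hi/g, Hi/h.
{S/Stay/D/z, S/Stay/D/x, S/Stay/D/y, S/Stay/C/z, S/Stay/C/x, S/Stay/C/y} → row (1,1) (1,1) (1,1) (1,1)
{S/Out/D/z, S/Out/D/x, S/Out/D/y, S/Out/C/z, S/Out/C/x, S/Out/C/y} → row (2,1) (2,1) (2,1) (2,1)
{E/Stay/D/z, E/Stay/D/x, E/Stay/D/y, E/Out/D/z, E/Out/D/x, E/Out/D/y} → row (3,1) (3,1) (3,1) (3,1)
{E/Stay/C/z, E/Stay/C/x, E/Stay/C/y, E/Out/C/z, E/Out/C/x, E/Out/C/y} → row (4,3) (1,1) (4,3) (1,1)
{W/Stay/D/z, W/Stay/C/z, W/Out/D/z, W/Out/C/z} → row (7,2) (7,2) (4,2) (4,2)
{W/Stay/D/x, W/Stay/C/x, W/Out/D/x, W/Out/C/x} → row (7,2) (7,2) (7,4) (7,4)
{W/Stay/D/y, W/Stay/C/y, W/Out/D/y, W/Out/C/y} → row (7,2) (7,2) (7,7) (7,7)
That's 7 distinct rows out of 36 strategies.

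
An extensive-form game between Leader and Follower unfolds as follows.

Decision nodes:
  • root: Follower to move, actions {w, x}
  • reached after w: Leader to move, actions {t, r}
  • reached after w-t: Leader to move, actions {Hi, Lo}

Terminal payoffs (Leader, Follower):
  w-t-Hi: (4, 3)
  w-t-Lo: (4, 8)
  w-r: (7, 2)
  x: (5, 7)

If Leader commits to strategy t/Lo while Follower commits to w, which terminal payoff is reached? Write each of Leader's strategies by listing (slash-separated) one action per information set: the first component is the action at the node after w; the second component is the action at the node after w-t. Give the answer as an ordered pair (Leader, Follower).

(4, 8)

Trace the play path from the root:
  Follower plays w
  Leader plays t at [w]
  Leader plays Lo at [w-t]
→ terminal payoff (4, 8).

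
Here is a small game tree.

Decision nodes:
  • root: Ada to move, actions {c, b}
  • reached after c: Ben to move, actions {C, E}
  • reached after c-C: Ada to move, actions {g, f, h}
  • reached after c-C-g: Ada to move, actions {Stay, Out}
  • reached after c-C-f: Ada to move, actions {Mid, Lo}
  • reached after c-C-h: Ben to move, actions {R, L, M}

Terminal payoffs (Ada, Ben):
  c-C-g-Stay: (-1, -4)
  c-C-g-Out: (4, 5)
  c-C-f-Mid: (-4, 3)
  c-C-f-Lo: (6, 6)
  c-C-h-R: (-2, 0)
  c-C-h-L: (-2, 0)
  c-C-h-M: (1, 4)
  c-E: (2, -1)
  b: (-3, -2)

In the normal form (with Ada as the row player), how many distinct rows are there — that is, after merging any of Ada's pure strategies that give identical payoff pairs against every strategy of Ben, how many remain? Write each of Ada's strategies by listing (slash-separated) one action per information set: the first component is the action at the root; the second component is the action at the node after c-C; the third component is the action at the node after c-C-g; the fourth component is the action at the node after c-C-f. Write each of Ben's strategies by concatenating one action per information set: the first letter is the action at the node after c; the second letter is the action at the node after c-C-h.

6

Ada has 24 pure strategies: c/g/Stay/Mid, c/g/Stay/Lo, c/g/Out/Mid, c/g/Out/Lo, c/f/Stay/Mid, c/f/Stay/Lo, c/f/Out/Mid, c/f/Out/Lo, c/h/Stay/Mid, c/h/Stay/Lo, c/h/Out/Mid, c/h/Out/Lo, b/g/Stay/Mid, b/g/Stay/Lo, b/g/Out/Mid, b/g/Out/Lo, b/f/Stay/Mid, b/f/Stay/Lo, b/f/Out/Mid, b/f/Out/Lo, b/h/Stay/Mid, b/h/Stay/Lo, b/h/Out/Mid, b/h/Out/Lo. Columns: CR, CL, CM, ER, EL, EM.
{c/g/Stay/Mid, c/g/Stay/Lo} → row (-1,-4) (-1,-4) (-1,-4) (2,-1) (2,-1) (2,-1)
{c/g/Out/Mid, c/g/Out/Lo} → row (4,5) (4,5) (4,5) (2,-1) (2,-1) (2,-1)
{c/f/Stay/Mid, c/f/Out/Mid} → row (-4,3) (-4,3) (-4,3) (2,-1) (2,-1) (2,-1)
{c/f/Stay/Lo, c/f/Out/Lo} → row (6,6) (6,6) (6,6) (2,-1) (2,-1) (2,-1)
{c/h/Stay/Mid, c/h/Stay/Lo, c/h/Out/Mid, c/h/Out/Lo} → row (-2,0) (-2,0) (1,4) (2,-1) (2,-1) (2,-1)
{b/g/Stay/Mid, b/g/Stay/Lo, b/g/Out/Mid, b/g/Out/Lo, b/f/Stay/Mid, b/f/Stay/Lo, b/f/Out/Mid, b/f/Out/Lo, b/h/Stay/Mid, b/h/Stay/Lo, b/h/Out/Mid, b/h/Out/Lo} → row (-3,-2) (-3,-2) (-3,-2) (-3,-2) (-3,-2) (-3,-2)
That's 6 distinct rows out of 24 strategies.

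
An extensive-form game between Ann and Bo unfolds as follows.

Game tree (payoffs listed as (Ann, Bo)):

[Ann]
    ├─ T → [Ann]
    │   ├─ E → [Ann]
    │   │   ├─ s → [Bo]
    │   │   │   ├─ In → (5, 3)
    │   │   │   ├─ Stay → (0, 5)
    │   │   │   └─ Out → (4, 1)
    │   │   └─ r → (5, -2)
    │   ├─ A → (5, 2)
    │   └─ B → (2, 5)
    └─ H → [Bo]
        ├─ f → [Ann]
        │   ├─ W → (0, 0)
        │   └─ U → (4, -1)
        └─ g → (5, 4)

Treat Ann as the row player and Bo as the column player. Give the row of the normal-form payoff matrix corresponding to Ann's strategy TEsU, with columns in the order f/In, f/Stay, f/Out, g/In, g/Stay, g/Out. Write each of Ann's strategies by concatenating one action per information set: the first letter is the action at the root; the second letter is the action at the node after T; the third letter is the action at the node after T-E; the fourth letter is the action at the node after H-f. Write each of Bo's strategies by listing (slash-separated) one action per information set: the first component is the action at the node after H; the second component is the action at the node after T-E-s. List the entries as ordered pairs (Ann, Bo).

vs f/In: Ann plays T → Ann plays E at [T] → Ann plays s at [T-E] → Bo plays In at [T-E-s] → (5, 3)
vs f/Stay: Ann plays T → Ann plays E at [T] → Ann plays s at [T-E] → Bo plays Stay at [T-E-s] → (0, 5)
vs f/Out: Ann plays T → Ann plays E at [T] → Ann plays s at [T-E] → Bo plays Out at [T-E-s] → (4, 1)
vs g/In: Ann plays T → Ann plays E at [T] → Ann plays s at [T-E] → Bo plays In at [T-E-s] → (5, 3)
vs g/Stay: Ann plays T → Ann plays E at [T] → Ann plays s at [T-E] → Bo plays Stay at [T-E-s] → (0, 5)
vs g/Out: Ann plays T → Ann plays E at [T] → Ann plays s at [T-E] → Bo plays Out at [T-E-s] → (4, 1)

(5,3) (0,5) (4,1) (5,3) (0,5) (4,1)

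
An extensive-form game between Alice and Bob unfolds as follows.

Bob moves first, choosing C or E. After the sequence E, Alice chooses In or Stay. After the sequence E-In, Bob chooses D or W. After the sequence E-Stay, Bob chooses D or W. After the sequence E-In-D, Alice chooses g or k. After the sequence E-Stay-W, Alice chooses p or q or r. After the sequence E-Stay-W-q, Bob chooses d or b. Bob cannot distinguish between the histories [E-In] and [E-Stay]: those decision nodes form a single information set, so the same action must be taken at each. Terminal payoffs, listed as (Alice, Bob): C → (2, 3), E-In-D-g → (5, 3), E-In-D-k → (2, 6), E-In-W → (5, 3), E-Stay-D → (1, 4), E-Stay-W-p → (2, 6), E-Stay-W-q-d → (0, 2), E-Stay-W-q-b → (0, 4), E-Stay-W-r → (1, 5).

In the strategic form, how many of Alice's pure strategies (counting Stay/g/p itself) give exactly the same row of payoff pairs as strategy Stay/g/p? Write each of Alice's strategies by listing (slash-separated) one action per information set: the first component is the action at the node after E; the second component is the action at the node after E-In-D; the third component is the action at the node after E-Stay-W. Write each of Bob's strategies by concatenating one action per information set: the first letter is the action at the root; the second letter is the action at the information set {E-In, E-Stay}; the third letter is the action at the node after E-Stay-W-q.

Row for Stay/g/p (columns CDd, CDb, CWd, CWb, EDd, EDb, EWd, EWb): (2,3) (2,3) (2,3) (2,3) (1,4) (1,4) (2,6) (2,6).
Under Stay/g/p, Alice's choice at the node after E-In-D can never be reached regardless of what Bob does, so varying those choices leaves every outcome unchanged.
Holding the reachable choices fixed and varying the unreachable one freely already gives 2 equivalent strategies.
No other strategy reproduces this row, so those 2 are the full class: Stay/g/p, Stay/k/p.

2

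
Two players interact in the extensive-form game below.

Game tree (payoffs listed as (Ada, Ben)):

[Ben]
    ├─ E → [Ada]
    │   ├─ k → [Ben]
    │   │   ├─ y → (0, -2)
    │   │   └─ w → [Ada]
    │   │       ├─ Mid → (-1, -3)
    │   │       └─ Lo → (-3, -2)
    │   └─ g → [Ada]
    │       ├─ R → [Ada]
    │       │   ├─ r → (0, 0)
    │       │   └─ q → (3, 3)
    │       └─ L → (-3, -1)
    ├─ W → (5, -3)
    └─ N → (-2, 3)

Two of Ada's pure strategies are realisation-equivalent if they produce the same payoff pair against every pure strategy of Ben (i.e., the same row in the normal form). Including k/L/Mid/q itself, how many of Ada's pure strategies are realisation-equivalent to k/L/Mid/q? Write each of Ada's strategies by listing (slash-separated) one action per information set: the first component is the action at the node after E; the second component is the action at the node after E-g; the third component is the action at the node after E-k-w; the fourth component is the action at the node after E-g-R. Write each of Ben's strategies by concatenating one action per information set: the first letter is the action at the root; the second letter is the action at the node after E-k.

Row for k/L/Mid/q (columns Ey, Ew, Wy, Ww, Ny, Nw): (0,-2) (-1,-3) (5,-3) (5,-3) (-2,3) (-2,3).
Under k/L/Mid/q, Ada's choice at the node after E-g and at the node after E-g-R can never be reached regardless of what Ben does, so varying those choices leaves every outcome unchanged.
Holding the reachable choices fixed and varying the unreachable ones freely already gives 2 × 2 = 4 equivalent strategies.
No other strategy reproduces this row, so those 4 are the full class: k/R/Mid/r, k/R/Mid/q, k/L/Mid/r, k/L/Mid/q.

4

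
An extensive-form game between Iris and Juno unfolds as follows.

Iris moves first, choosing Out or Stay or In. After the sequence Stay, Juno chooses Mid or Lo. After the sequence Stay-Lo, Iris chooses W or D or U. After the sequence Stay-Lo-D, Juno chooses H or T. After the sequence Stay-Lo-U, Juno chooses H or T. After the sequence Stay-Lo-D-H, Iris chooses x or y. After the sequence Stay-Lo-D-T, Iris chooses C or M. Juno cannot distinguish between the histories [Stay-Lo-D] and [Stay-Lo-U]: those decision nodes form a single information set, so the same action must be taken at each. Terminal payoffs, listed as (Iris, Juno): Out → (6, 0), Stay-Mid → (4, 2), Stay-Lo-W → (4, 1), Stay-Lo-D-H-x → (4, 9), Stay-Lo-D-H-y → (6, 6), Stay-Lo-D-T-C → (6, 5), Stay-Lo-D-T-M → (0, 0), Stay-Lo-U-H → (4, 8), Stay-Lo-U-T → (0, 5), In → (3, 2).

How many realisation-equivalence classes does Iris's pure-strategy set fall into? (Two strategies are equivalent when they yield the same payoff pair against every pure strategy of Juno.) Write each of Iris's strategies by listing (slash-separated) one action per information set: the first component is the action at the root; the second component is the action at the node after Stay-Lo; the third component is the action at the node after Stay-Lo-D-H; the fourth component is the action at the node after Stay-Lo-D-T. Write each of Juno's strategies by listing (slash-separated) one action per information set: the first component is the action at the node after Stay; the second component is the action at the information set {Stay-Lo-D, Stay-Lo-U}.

8

Iris has 36 pure strategies: Out/W/x/C, Out/W/x/M, Out/W/y/C, Out/W/y/M, Out/D/x/C, Out/D/x/M, Out/D/y/C, Out/D/y/M, Out/U/x/C, Out/U/x/M, Out/U/y/C, Out/U/y/M, Stay/W/x/C, Stay/W/x/M, Stay/W/y/C, Stay/W/y/M, Stay/D/x/C, Stay/D/x/M, Stay/D/y/C, Stay/D/y/M, Stay/U/x/C, Stay/U/x/M, Stay/U/y/C, Stay/U/y/M, In/W/x/C, In/W/x/M, In/W/y/C, In/W/y/M, In/D/x/C, In/D/x/M, In/D/y/C, In/D/y/M, In/U/x/C, In/U/x/M, In/U/y/C, In/U/y/M. Columns: Mid/H, Mid/T, Lo/H, Lo/T.
{Out/W/x/C, Out/W/x/M, Out/W/y/C, Out/W/y/M, Out/D/x/C, Out/D/x/M, Out/D/y/C, Out/D/y/M, Out/U/x/C, Out/U/x/M, Out/U/y/C, Out/U/y/M} → row (6,0) (6,0) (6,0) (6,0)
{Stay/W/x/C, Stay/W/x/M, Stay/W/y/C, Stay/W/y/M} → row (4,2) (4,2) (4,1) (4,1)
{Stay/D/x/C} → row (4,2) (4,2) (4,9) (6,5)
{Stay/D/x/M} → row (4,2) (4,2) (4,9) (0,0)
{Stay/D/y/C} → row (4,2) (4,2) (6,6) (6,5)
{Stay/D/y/M} → row (4,2) (4,2) (6,6) (0,0)
{Stay/U/x/C, Stay/U/x/M, Stay/U/y/C, Stay/U/y/M} → row (4,2) (4,2) (4,8) (0,5)
{In/W/x/C, In/W/x/M, In/W/y/C, In/W/y/M, In/D/x/C, In/D/x/M, In/D/y/C, In/D/y/M, In/U/x/C, In/U/x/M, In/U/y/C, In/U/y/M} → row (3,2) (3,2) (3,2) (3,2)
That's 8 distinct rows out of 36 strategies.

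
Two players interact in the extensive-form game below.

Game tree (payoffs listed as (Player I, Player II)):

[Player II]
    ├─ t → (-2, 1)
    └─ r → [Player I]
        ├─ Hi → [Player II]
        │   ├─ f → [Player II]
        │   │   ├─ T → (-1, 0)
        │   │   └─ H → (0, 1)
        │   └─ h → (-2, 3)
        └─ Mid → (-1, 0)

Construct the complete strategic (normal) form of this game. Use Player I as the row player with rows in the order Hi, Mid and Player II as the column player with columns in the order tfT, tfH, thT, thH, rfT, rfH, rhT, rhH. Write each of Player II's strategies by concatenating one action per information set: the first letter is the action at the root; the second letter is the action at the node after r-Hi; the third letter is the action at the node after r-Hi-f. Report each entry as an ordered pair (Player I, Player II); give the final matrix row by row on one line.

Hi: (-2,1) (-2,1) (-2,1) (-2,1) (-1,0) (0,1) (-2,3) (-2,3) | Mid: (-2,1) (-2,1) (-2,1) (-2,1) (-1,0) (-1,0) (-1,0) (-1,0)

          tfT      tfH      thT      thH      rfT      rfH      rhT      rhH
  Hi   (-2,1)   (-2,1)   (-2,1)   (-2,1)   (-1,0)    (0,1)   (-2,3)   (-2,3)
 Mid   (-2,1)   (-2,1)   (-2,1)   (-2,1)   (-1,0)   (-1,0)   (-1,0)   (-1,0)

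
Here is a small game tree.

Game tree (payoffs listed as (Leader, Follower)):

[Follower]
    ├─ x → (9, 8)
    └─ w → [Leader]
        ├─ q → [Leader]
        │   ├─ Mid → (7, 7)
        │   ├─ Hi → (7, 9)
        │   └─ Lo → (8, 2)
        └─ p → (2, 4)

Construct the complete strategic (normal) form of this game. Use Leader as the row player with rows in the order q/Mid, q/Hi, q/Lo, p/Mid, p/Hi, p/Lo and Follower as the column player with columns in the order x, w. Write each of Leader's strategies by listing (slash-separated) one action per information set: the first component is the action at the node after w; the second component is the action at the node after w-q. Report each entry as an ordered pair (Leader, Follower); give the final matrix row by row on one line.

q/Mid: (9,8) (7,7) | q/Hi: (9,8) (7,9) | q/Lo: (9,8) (8,2) | p/Mid: (9,8) (2,4) | p/Hi: (9,8) (2,4) | p/Lo: (9,8) (2,4)

             x        w
q/Mid    (9,8)    (7,7)
 q/Hi    (9,8)    (7,9)
 q/Lo    (9,8)    (8,2)
p/Mid    (9,8)    (2,4)
 p/Hi    (9,8)    (2,4)
 p/Lo    (9,8)    (2,4)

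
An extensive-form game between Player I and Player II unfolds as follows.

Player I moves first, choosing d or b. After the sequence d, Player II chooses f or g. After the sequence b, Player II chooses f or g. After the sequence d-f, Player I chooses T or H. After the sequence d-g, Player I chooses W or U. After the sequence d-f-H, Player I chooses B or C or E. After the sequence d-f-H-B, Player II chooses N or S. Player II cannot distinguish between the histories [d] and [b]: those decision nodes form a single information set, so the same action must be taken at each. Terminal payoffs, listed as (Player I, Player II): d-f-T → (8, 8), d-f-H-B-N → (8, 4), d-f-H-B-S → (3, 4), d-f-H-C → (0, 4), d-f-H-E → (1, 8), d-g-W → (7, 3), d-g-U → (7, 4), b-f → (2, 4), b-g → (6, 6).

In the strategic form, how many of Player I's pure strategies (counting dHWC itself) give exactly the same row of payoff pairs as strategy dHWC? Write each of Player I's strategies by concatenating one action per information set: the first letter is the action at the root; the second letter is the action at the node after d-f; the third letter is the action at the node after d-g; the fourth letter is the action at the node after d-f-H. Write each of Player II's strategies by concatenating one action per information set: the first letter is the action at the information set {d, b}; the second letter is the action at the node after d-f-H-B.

1

Row for dHWC (columns fN, fS, gN, gS): (0,4) (0,4) (7,3) (7,3).
Every one of Player I's information sets is on the play path for some reply by Player II when Player I follows dHWC.
Changing the action at any of them therefore changes at least one column, so only dHWC itself gives this row.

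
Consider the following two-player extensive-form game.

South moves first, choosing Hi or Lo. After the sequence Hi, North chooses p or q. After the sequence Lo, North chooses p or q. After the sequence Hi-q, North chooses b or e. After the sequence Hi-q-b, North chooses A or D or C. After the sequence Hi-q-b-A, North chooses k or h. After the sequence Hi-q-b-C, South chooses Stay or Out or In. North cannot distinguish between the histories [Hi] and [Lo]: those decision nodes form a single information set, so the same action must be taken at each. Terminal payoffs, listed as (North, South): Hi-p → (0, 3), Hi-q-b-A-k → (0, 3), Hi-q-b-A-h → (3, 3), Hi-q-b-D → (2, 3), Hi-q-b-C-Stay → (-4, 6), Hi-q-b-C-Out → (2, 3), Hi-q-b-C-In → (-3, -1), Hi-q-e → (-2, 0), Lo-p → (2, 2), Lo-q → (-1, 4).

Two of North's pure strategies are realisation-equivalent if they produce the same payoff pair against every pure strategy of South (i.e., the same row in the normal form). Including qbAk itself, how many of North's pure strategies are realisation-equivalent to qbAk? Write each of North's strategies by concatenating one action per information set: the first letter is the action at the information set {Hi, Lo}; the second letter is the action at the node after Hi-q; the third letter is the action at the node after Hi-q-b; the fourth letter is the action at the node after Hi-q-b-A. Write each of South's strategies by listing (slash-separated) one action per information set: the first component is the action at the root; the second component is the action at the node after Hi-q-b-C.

Row for qbAk (columns Hi/Stay, Hi/Out, Hi/In, Lo/Stay, Lo/Out, Lo/In): (0,3) (0,3) (0,3) (-1,4) (-1,4) (-1,4).
Every one of North's information sets is on the play path for some reply by South when North follows qbAk.
Changing the action at any of them therefore changes at least one column, so only qbAk itself gives this row.

1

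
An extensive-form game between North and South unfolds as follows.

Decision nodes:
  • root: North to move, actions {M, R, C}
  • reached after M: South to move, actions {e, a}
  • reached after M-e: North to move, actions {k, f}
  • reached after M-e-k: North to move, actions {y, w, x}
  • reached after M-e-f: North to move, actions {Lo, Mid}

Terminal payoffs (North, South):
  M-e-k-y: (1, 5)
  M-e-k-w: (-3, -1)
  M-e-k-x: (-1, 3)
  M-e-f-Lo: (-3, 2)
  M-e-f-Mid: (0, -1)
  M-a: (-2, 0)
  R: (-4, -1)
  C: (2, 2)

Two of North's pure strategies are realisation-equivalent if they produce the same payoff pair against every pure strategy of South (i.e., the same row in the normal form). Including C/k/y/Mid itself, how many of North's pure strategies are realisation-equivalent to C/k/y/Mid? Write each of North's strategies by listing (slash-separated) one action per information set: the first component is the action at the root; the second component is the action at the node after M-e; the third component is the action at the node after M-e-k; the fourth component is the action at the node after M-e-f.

Row for C/k/y/Mid (columns e, a): (2,2) (2,2).
Under C/k/y/Mid, North's choice at the node after M-e and at the node after M-e-k and at the node after M-e-f can never be reached regardless of what South does, so varying those choices leaves every outcome unchanged.
Holding the reachable choices fixed and varying the unreachable ones freely already gives 2 × 3 × 2 = 12 equivalent strategies.
No other strategy reproduces this row, so those 12 are the full class: C/k/y/Lo, C/k/y/Mid, C/k/w/Lo, C/k/w/Mid, C/k/x/Lo, C/k/x/Mid, C/f/y/Lo, C/f/y/Mid, C/f/w/Lo, C/f/w/Mid, C/f/x/Lo, C/f/x/Mid.

12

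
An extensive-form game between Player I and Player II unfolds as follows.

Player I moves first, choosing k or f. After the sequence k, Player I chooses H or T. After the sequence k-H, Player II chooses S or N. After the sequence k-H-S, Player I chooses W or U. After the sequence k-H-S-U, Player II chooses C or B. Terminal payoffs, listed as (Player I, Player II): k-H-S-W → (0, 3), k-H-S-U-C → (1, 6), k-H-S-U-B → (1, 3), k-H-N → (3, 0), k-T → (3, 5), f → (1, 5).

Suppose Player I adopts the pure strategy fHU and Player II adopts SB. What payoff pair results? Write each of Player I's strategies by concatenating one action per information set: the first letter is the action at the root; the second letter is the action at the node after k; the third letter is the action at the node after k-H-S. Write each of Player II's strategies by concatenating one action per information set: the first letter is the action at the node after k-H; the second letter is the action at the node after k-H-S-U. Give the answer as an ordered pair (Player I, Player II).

Trace the play path from the root:
  Player I plays f
→ terminal payoff (1, 5).
(Player I's choice at the node after k is never reached on this path, so it doesn't affect the outcome.)

(1, 5)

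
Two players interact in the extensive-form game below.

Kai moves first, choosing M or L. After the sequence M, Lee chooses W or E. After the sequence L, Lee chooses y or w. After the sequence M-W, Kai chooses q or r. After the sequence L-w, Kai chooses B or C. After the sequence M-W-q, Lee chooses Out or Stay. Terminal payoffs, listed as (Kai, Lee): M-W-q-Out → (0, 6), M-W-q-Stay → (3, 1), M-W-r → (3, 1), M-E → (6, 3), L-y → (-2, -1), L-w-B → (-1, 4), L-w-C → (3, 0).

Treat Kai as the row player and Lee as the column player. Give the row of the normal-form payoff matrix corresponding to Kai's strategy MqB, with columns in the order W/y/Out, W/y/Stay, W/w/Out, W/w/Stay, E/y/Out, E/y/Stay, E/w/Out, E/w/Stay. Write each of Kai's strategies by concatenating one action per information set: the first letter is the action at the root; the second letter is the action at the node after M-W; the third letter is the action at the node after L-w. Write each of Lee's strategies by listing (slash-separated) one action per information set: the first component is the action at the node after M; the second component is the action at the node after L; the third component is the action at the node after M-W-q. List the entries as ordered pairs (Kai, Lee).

(0,6) (3,1) (0,6) (3,1) (6,3) (6,3) (6,3) (6,3)

vs W/y/Out: Kai plays M → Lee plays W at [M] → Kai plays q at [M-W] → Lee plays Out at [M-W-q] → (0, 6)
vs W/y/Stay: Kai plays M → Lee plays W at [M] → Kai plays q at [M-W] → Lee plays Stay at [M-W-q] → (3, 1)
vs W/w/Out: Kai plays M → Lee plays W at [M] → Kai plays q at [M-W] → Lee plays Out at [M-W-q] → (0, 6)
vs W/w/Stay: Kai plays M → Lee plays W at [M] → Kai plays q at [M-W] → Lee plays Stay at [M-W-q] → (3, 1)
vs E/y/Out: Kai plays M → Lee plays E at [M] → (6, 3)
vs E/y/Stay: Kai plays M → Lee plays E at [M] → (6, 3)
vs E/w/Out: Kai plays M → Lee plays E at [M] → (6, 3)
vs E/w/Stay: Kai plays M → Lee plays E at [M] → (6, 3)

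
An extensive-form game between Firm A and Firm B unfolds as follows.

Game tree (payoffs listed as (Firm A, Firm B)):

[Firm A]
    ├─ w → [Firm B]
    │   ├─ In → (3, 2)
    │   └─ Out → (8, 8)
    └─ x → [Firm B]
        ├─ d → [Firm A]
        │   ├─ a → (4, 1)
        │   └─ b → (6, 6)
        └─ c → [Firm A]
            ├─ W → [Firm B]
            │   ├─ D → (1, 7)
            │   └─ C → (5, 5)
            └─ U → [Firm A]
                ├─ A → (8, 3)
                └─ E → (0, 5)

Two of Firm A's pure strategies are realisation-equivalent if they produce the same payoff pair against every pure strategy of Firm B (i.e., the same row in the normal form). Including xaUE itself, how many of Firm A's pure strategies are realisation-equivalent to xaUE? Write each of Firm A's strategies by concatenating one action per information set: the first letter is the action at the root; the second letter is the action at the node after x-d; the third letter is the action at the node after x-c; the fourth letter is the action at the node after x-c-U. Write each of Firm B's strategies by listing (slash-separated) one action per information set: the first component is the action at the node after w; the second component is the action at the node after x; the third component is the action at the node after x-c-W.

Row for xaUE (columns In/d/D, In/d/C, In/c/D, In/c/C, Out/d/D, Out/d/C, Out/c/D, Out/c/C): (4,1) (4,1) (0,5) (0,5) (4,1) (4,1) (0,5) (0,5).
Every one of Firm A's information sets is on the play path for some reply by Firm B when Firm A follows xaUE.
Changing the action at any of them therefore changes at least one column, so only xaUE itself gives this row.

1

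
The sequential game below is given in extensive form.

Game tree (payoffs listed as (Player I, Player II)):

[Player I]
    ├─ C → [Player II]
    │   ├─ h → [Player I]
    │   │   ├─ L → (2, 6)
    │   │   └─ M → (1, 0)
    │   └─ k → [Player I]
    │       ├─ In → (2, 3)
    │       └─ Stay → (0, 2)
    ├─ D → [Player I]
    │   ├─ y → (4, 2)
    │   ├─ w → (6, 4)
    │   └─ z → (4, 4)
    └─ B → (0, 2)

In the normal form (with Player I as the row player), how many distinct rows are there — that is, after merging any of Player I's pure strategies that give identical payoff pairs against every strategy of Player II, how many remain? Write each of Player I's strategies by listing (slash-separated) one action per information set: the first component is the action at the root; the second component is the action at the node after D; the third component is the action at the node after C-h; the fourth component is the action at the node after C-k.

8

Player I has 36 pure strategies: C/y/L/In, C/y/L/Stay, C/y/M/In, C/y/M/Stay, C/w/L/In, C/w/L/Stay, C/w/M/In, C/w/M/Stay, C/z/L/In, C/z/L/Stay, C/z/M/In, C/z/M/Stay, D/y/L/In, D/y/L/Stay, D/y/M/In, D/y/M/Stay, D/w/L/In, D/w/L/Stay, D/w/M/In, D/w/M/Stay, D/z/L/In, D/z/L/Stay, D/z/M/In, D/z/M/Stay, B/y/L/In, B/y/L/Stay, B/y/M/In, B/y/M/Stay, B/w/L/In, B/w/L/Stay, B/w/M/In, B/w/M/Stay, B/z/L/In, B/z/L/Stay, B/z/M/In, B/z/M/Stay. Columns: h, k.
{C/y/L/In, C/w/L/In, C/z/L/In} → row (2,6) (2,3)
{C/y/L/Stay, C/w/L/Stay, C/z/L/Stay} → row (2,6) (0,2)
{C/y/M/In, C/w/M/In, C/z/M/In} → row (1,0) (2,3)
{C/y/M/Stay, C/w/M/Stay, C/z/M/Stay} → row (1,0) (0,2)
{D/y/L/In, D/y/L/Stay, D/y/M/In, D/y/M/Stay} → row (4,2) (4,2)
{D/w/L/In, D/w/L/Stay, D/w/M/In, D/w/M/Stay} → row (6,4) (6,4)
{D/z/L/In, D/z/L/Stay, D/z/M/In, D/z/M/Stay} → row (4,4) (4,4)
{B/y/L/In, B/y/L/Stay, B/y/M/In, B/y/M/Stay, B/w/L/In, B/w/L/Stay, B/w/M/In, B/w/M/Stay, B/z/L/In, B/z/L/Stay, B/z/M/In, B/z/M/Stay} → row (0,2) (0,2)
That's 8 distinct rows out of 36 strategies.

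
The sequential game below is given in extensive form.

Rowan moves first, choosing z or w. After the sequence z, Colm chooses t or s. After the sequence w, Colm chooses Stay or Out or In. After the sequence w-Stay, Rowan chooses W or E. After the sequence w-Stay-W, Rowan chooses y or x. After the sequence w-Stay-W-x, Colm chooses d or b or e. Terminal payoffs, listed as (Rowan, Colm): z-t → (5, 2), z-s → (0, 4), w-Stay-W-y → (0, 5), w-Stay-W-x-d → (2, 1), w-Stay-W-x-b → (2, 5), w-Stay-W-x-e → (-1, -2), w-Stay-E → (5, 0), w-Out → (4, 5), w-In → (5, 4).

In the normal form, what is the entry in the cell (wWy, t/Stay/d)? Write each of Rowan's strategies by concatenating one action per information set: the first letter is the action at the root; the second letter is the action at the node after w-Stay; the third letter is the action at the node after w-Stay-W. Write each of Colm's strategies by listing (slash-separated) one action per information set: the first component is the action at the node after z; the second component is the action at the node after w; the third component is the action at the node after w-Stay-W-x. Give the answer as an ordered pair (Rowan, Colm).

(0, 5)

Trace the play path from the root:
  Rowan plays w
  Colm plays Stay at [w]
  Rowan plays W at [w-Stay]
  Rowan plays y at [w-Stay-W]
→ terminal payoff (0, 5).
(Colm's choice at the node after z is never reached on this path, so it doesn't affect the outcome.)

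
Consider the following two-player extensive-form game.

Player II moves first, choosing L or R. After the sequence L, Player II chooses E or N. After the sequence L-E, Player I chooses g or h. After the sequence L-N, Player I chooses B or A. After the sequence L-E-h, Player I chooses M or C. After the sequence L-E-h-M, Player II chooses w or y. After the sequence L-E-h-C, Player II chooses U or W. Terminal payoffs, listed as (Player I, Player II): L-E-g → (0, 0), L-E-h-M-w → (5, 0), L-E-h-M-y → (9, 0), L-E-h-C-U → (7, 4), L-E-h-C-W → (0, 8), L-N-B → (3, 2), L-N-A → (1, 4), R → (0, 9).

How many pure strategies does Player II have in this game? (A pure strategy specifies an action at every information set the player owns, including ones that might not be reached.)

Player II owns the root with actions {L, R} — two choices.
Player II owns the node after L with actions {E, N} — two choices.
Player II owns the node after L-E-h-M with actions {w, y} — two choices.
Player II owns the node after L-E-h-C with actions {U, W} — two choices.
A pure strategy fixes one action at each information set independently, so the count is the product 2 × 2 × 2 × 2 = 16.
(For reference, Player I has 8 pure strategies, giving a 16×8 normal-form matrix.)

16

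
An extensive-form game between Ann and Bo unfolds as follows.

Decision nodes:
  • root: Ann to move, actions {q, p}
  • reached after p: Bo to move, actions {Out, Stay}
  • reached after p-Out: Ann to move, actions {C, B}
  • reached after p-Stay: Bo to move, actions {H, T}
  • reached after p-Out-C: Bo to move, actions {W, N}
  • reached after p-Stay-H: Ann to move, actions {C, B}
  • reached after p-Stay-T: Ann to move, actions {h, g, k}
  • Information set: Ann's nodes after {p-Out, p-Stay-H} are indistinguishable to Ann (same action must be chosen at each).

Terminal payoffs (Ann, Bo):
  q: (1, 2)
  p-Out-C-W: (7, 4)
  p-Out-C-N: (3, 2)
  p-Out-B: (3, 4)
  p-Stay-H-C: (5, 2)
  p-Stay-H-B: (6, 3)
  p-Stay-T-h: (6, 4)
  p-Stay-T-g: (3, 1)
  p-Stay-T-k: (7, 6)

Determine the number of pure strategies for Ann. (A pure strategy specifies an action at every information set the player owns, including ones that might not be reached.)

Ann owns the root with actions {q, p} — two choices.
Ann owns the information set {p-Out, p-Stay-H} with actions {C, B} — two choices.
Ann owns the node after p-Stay-T with actions {h, g, k} — three choices.
A pure strategy fixes one action at each information set independently, so the count is the product 2 × 2 × 3 = 12.

12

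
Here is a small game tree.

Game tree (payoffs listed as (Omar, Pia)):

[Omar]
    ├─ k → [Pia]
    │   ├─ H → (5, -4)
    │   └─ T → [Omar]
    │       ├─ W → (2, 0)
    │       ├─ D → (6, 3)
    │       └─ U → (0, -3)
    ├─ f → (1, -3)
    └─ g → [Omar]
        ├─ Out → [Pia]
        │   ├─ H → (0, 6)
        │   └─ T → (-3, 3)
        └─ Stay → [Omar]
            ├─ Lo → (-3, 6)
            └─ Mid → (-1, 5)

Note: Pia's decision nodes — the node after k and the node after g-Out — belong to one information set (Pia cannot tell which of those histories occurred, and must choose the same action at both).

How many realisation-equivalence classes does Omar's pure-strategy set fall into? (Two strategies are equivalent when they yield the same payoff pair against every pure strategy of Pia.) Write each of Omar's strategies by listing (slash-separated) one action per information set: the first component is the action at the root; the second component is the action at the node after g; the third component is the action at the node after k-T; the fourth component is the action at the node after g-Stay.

Omar has 36 pure strategies: k/Out/W/Lo, k/Out/W/Mid, k/Out/D/Lo, k/Out/D/Mid, k/Out/U/Lo, k/Out/U/Mid, k/Stay/W/Lo, k/Stay/W/Mid, k/Stay/D/Lo, k/Stay/D/Mid, k/Stay/U/Lo, k/Stay/U/Mid, f/Out/W/Lo, f/Out/W/Mid, f/Out/D/Lo, f/Out/D/Mid, f/Out/U/Lo, f/Out/U/Mid, f/Stay/W/Lo, f/Stay/W/Mid, f/Stay/D/Lo, f/Stay/D/Mid, f/Stay/U/Lo, f/Stay/U/Mid, g/Out/W/Lo, g/Out/W/Mid, g/Out/D/Lo, g/Out/D/Mid, g/Out/U/Lo, g/Out/U/Mid, g/Stay/W/Lo, g/Stay/W/Mid, g/Stay/D/Lo, g/Stay/D/Mid, g/Stay/U/Lo, g/Stay/U/Mid. Columns: H, T.
{k/Out/W/Lo, k/Out/W/Mid, k/Stay/W/Lo, k/Stay/W/Mid} → row (5,-4) (2,0)
{k/Out/D/Lo, k/Out/D/Mid, k/Stay/D/Lo, k/Stay/D/Mid} → row (5,-4) (6,3)
{k/Out/U/Lo, k/Out/U/Mid, k/Stay/U/Lo, k/Stay/U/Mid} → row (5,-4) (0,-3)
{f/Out/W/Lo, f/Out/W/Mid, f/Out/D/Lo, f/Out/D/Mid, f/Out/U/Lo, f/Out/U/Mid, f/Stay/W/Lo, f/Stay/W/Mid, f/Stay/D/Lo, f/Stay/D/Mid, f/Stay/U/Lo, f/Stay/U/Mid} → row (1,-3) (1,-3)
{g/Out/W/Lo, g/Out/W/Mid, g/Out/D/Lo, g/Out/D/Mid, g/Out/U/Lo, g/Out/U/Mid} → row (0,6) (-3,3)
{g/Stay/W/Lo, g/Stay/D/Lo, g/Stay/U/Lo} → row (-3,6) (-3,6)
{g/Stay/W/Mid, g/Stay/D/Mid, g/Stay/U/Mid} → row (-1,5) (-1,5)
That's 7 distinct rows out of 36 strategies.

7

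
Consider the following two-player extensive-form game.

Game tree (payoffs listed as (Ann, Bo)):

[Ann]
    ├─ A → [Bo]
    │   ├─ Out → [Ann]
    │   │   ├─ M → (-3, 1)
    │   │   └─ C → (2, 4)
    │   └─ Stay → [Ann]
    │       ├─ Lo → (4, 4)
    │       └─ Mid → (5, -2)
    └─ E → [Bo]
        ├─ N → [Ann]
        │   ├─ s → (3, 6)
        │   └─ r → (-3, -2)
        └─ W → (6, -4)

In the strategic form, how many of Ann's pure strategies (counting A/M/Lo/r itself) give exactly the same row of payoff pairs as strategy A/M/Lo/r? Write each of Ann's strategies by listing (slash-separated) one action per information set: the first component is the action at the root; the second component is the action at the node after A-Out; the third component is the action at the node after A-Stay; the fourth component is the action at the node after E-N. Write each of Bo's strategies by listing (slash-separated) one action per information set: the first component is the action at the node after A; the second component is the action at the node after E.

Row for A/M/Lo/r (columns Out/N, Out/W, Stay/N, Stay/W): (-3,1) (-3,1) (4,4) (4,4).
Under A/M/Lo/r, Ann's choice at the node after E-N can never be reached regardless of what Bo does, so varying those choices leaves every outcome unchanged.
Holding the reachable choices fixed and varying the unreachable one freely already gives 2 equivalent strategies.
No other strategy reproduces this row, so those 2 are the full class: A/M/Lo/s, A/M/Lo/r.

2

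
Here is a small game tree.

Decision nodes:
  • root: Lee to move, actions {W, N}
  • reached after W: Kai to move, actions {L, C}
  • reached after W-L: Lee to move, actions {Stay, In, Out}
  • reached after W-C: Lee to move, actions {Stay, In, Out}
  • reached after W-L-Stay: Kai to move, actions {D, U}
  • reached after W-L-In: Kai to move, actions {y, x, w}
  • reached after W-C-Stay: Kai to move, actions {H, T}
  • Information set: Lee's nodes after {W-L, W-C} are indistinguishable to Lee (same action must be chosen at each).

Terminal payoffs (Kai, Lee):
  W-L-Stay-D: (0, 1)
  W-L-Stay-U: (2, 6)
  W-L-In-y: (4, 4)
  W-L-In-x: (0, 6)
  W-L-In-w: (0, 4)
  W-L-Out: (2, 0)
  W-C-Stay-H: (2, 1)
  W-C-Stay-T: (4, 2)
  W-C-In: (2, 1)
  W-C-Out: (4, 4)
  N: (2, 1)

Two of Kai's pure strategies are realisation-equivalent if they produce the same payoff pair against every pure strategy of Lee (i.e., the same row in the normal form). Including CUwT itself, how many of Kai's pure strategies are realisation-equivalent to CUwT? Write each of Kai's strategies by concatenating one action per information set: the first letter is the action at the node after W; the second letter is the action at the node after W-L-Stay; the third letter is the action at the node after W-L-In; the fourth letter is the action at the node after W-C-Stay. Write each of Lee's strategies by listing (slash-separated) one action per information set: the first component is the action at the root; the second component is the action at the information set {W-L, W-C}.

Row for CUwT (columns W/Stay, W/In, W/Out, N/Stay, N/In, N/Out): (4,2) (2,1) (4,4) (2,1) (2,1) (2,1).
Under CUwT, Kai's choice at the node after W-L-Stay and at the node after W-L-In can never be reached regardless of what Lee does, so varying those choices leaves every outcome unchanged.
Holding the reachable choices fixed and varying the unreachable ones freely already gives 2 × 3 = 6 equivalent strategies.
No other strategy reproduces this row, so those 6 are the full class: CDyT, CDxT, CDwT, CUyT, CUxT, CUwT.

6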